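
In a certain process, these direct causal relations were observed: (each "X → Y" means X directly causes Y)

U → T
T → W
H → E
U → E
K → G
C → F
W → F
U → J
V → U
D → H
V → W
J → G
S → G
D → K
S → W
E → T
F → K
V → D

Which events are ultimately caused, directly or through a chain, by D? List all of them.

Direct effects: H, K.
2 steps out: E, G.
3 steps out: T.
4 steps out: W.
5 steps out: F.
Not reachable from it: V, C, U, S, J.

E, F, G, H, K, T, W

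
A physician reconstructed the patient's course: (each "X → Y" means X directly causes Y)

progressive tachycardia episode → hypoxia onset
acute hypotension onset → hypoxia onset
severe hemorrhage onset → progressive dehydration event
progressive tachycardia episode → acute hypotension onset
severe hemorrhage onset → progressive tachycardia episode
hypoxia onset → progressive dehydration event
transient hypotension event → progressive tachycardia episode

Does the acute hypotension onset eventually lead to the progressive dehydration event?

There is a causal chain: the acute hypotension onset → the hypoxia onset → the progressive dehydration event.

Yes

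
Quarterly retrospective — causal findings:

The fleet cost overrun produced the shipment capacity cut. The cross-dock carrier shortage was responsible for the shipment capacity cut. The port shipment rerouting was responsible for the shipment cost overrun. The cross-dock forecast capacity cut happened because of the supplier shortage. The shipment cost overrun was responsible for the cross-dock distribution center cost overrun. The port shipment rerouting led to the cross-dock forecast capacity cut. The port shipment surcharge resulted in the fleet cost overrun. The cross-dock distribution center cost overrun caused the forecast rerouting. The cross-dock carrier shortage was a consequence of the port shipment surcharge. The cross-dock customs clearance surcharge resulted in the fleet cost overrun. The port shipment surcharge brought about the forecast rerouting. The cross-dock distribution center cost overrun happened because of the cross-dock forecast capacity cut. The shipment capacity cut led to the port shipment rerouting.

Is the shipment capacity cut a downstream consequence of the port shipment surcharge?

There is a causal chain: the port shipment surcharge → the cross-dock carrier shortage → the shipment capacity cut.

Yes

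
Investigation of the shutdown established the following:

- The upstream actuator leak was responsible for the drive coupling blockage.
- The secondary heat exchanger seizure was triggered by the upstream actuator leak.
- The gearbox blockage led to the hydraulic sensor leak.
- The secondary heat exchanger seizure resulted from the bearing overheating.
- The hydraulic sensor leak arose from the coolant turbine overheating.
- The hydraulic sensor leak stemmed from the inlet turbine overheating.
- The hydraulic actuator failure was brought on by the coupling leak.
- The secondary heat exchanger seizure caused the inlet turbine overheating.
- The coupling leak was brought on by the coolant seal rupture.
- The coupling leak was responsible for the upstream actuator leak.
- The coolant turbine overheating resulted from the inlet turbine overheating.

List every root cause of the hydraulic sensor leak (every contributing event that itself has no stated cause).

the bearing overheating, the coolant seal rupture, the gearbox blockage

Tracing upstream from the hydraulic sensor leak: the hydraulic sensor leak ← the inlet turbine overheating ← the secondary heat exchanger seizure ← the upstream actuator leak ← the coupling leak ← the coolant seal rupture.
A separate upstream branch: the hydraulic sensor leak ← the inlet turbine overheating ← the secondary heat exchanger seizure ← the bearing overheating.
A separate upstream branch: the hydraulic sensor leak ← the gearbox blockage.
Each of those chain origins has no stated cause.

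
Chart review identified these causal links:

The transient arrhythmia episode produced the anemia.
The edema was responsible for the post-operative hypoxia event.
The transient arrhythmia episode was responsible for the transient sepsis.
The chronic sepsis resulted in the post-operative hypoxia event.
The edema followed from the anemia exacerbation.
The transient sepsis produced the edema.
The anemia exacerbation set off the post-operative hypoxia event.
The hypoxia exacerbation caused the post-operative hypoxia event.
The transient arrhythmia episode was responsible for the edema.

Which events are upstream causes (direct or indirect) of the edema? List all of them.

Immediate causes of the edema: the transient arrhythmia episode, the anemia exacerbation, the transient sepsis.

the anemia exacerbation, the transient arrhythmia episode, the transient sepsis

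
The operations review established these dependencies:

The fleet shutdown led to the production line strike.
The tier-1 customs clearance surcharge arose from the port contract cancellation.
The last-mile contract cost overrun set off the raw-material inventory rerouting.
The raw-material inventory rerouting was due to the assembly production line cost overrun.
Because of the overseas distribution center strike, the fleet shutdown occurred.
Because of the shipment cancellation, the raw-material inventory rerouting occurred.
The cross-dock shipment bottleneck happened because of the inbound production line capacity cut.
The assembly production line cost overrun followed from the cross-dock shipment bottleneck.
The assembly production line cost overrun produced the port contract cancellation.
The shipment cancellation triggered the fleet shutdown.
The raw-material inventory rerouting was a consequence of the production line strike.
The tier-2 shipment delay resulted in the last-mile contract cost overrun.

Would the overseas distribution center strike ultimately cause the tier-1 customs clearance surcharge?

No

The overseas distribution center strike leads to the fleet shutdown, the production line strike, the raw-material inventory rerouting; the tier-1 customs clearance surcharge is not among them.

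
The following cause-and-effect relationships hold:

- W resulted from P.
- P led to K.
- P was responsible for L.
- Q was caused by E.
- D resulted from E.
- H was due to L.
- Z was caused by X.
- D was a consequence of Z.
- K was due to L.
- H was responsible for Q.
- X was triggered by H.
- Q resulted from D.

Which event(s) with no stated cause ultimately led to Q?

Tracing upstream from Q: Q ← H ← L ← P.
A separate upstream branch: Q ← E.
Each of those chain origins has no stated cause.

E, P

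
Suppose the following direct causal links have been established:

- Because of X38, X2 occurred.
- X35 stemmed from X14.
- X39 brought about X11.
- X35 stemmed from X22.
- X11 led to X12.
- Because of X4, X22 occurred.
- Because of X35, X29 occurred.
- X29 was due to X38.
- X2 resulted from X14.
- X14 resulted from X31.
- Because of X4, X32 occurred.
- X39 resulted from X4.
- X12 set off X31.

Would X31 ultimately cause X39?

No

X31 leads to X14, X35, X29, X2; X39 is not among them.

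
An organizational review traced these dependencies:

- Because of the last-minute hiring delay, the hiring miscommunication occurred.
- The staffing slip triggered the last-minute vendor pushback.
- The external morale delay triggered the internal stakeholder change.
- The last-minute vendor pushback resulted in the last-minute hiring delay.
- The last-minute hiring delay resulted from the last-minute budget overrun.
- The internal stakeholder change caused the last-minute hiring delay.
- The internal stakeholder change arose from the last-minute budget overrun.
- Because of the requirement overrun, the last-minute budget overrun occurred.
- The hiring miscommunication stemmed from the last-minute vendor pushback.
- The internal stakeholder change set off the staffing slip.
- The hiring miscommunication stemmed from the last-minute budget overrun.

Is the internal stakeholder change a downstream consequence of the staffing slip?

The staffing slip leads to the last-minute vendor pushback, the last-minute hiring delay, the hiring miscommunication; the internal stakeholder change is not among them.

No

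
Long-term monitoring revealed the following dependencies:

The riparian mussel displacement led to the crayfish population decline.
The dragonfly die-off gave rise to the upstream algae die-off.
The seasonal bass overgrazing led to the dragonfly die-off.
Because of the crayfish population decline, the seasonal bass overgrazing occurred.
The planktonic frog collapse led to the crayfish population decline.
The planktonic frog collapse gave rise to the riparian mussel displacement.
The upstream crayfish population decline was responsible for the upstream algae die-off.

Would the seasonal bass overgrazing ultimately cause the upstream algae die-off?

There is a causal chain: the seasonal bass overgrazing → the dragonfly die-off → the upstream algae die-off.

Yes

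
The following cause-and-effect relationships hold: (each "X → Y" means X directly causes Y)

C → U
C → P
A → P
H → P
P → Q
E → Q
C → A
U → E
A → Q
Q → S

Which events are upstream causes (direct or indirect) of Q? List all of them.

Immediate causes of Q: A, P, E.
Further upstream: C, U, H.

A, C, E, H, P, U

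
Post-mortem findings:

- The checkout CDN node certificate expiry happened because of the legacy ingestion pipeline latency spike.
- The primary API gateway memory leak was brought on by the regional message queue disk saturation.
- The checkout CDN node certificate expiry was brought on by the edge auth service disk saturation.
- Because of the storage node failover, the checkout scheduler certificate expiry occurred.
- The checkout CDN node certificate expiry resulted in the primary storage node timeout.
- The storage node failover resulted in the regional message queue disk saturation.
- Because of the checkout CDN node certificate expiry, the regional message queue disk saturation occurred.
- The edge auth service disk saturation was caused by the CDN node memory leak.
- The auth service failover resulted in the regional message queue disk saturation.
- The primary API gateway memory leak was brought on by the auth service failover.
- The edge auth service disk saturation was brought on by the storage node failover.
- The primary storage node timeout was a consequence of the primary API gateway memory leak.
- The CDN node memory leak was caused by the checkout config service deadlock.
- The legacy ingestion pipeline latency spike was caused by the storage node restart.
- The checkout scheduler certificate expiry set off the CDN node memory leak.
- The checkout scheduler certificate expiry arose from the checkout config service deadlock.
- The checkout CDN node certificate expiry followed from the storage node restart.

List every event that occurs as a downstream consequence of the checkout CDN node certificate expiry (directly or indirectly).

Direct effects: the regional message queue disk saturation, the primary storage node timeout.
2 steps out: the primary API gateway memory leak.
Not reachable from it: the storage node restart, the checkout config service deadlock, the storage node failover, the checkout scheduler certificate expiry, the CDN node memory leak, the legacy ingestion pipeline latency spike, the edge auth service disk saturation, the auth service failover.

the primary API gateway memory leak, the primary storage node timeout, the regional message queue disk saturation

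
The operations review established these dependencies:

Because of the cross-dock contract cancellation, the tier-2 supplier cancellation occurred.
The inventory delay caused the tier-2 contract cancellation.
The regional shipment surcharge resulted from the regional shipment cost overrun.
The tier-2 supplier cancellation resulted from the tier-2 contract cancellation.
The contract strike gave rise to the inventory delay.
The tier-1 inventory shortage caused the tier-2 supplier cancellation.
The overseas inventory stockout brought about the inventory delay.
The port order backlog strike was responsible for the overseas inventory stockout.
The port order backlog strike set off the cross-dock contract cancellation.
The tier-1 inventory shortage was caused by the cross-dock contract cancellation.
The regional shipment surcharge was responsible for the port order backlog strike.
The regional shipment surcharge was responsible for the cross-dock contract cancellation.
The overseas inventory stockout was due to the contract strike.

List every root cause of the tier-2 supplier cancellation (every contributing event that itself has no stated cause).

the contract strike, the regional shipment cost overrun

Tracing upstream from the tier-2 supplier cancellation: the tier-2 supplier cancellation ← the cross-dock contract cancellation ← the regional shipment surcharge ← the regional shipment cost overrun.
A separate upstream branch: the tier-2 supplier cancellation ← the tier-2 contract cancellation ← the inventory delay ← the contract strike.
Each of those chain origins has no stated cause.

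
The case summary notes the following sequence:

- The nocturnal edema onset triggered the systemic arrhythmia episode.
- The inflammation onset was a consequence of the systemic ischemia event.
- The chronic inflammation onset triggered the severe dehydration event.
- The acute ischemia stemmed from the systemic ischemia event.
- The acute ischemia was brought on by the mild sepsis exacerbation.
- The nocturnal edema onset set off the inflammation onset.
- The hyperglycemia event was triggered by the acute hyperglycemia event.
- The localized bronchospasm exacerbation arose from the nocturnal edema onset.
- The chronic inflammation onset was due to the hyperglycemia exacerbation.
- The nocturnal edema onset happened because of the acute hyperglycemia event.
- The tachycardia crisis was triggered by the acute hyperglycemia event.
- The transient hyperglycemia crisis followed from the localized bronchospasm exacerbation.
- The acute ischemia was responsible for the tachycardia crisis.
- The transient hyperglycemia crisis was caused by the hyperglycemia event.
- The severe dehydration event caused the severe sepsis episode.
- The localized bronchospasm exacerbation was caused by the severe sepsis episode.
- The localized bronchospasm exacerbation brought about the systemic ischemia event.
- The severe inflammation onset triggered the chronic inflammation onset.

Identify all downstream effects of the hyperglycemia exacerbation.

the acute ischemia, the chronic inflammation onset, the inflammation onset, the localized bronchospasm exacerbation, the severe dehydration event, the severe sepsis episode, the systemic ischemia event, the tachycardia crisis, the transient hyperglycemia crisis

Direct effects: the chronic inflammation onset.
2 steps out: the severe dehydration event.
3 steps out: the severe sepsis episode.
4 steps out: the localized bronchospasm exacerbation.
5 steps out: the transient hyperglycemia crisis, the systemic ischemia event.
6 steps out: the acute ischemia, the inflammation onset.
7 steps out: the tachycardia crisis.
Not reachable from it: the severe inflammation onset, the acute hyperglycemia event, the nocturnal edema onset, the hyperglycemia event, the systemic arrhythmia episode, the mild sepsis exacerbation.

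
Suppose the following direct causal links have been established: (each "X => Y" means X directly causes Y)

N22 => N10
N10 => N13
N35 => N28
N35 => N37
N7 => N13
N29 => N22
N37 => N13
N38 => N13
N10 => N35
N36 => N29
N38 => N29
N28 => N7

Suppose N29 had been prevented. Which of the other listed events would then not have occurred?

N10, N22, N28, N35, N37, N7

Downstream of N29: N22, N10, N35, N28, N37, N7, N13.
Of those, still caused via another path: N13.
The remainder have no surviving cause.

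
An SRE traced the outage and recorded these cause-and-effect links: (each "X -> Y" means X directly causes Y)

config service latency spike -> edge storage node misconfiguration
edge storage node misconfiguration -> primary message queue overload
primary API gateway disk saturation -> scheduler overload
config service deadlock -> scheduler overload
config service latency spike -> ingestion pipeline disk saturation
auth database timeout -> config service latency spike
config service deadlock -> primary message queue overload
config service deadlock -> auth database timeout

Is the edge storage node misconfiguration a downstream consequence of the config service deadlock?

Yes

There is a causal chain: the config service deadlock → the auth database timeout → the config service latency spike → the edge storage node misconfiguration.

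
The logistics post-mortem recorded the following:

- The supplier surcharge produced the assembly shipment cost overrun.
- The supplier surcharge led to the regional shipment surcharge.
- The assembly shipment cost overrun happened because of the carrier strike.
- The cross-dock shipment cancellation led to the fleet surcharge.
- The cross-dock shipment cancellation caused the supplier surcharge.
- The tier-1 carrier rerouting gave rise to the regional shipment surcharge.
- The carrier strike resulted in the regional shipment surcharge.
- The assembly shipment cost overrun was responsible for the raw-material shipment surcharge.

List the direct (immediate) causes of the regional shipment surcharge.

the carrier strike, the supplier surcharge, the tier-1 carrier rerouting

Upstream contributors include the cross-dock shipment cancellation, but only the carrier strike, the supplier surcharge, the tier-1 carrier rerouting feed directly into the regional shipment surcharge.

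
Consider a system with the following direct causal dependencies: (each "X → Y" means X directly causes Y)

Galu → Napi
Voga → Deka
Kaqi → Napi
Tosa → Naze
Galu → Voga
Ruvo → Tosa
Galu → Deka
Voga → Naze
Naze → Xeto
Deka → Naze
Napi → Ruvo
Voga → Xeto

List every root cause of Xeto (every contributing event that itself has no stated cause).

Galu, Kaqi

Tracing upstream from Xeto: Xeto ← Voga ← Galu.
A separate upstream branch: Xeto ← Naze ← Tosa ← Ruvo ← Napi ← Kaqi.
Each of those chain origins has no stated cause.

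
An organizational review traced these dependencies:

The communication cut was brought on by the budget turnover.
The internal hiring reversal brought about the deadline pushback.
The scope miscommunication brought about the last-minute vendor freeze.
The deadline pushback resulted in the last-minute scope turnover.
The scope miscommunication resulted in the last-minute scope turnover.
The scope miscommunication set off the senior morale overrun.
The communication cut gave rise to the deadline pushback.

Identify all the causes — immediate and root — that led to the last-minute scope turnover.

Immediate causes of the last-minute scope turnover: the scope miscommunication, the deadline pushback.
Further upstream: the budget turnover, the communication cut, the internal hiring reversal.

the budget turnover, the communication cut, the deadline pushback, the internal hiring reversal, the scope miscommunication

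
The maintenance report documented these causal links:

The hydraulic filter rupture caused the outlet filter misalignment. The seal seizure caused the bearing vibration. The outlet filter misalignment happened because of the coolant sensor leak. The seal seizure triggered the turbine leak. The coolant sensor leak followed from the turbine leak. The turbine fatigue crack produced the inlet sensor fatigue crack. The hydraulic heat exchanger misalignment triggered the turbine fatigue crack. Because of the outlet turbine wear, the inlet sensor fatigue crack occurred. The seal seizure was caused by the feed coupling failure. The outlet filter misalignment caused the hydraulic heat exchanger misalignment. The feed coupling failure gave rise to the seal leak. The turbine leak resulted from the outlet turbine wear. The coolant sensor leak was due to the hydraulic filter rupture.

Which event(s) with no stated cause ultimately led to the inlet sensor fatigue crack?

Tracing upstream from the inlet sensor fatigue crack: the inlet sensor fatigue crack ← the turbine fatigue crack ← the hydraulic heat exchanger misalignment ← the outlet filter misalignment ← the coolant sensor leak ← the turbine leak ← the seal seizure ← the feed coupling failure.
A separate upstream branch: the inlet sensor fatigue crack ← the outlet turbine wear.
A separate upstream branch: the inlet sensor fatigue crack ← the turbine fatigue crack ← the hydraulic heat exchanger misalignment ← the outlet filter misalignment ← the hydraulic filter rupture.
Each of those chain origins has no stated cause.

the feed coupling failure, the hydraulic filter rupture, the outlet turbine wear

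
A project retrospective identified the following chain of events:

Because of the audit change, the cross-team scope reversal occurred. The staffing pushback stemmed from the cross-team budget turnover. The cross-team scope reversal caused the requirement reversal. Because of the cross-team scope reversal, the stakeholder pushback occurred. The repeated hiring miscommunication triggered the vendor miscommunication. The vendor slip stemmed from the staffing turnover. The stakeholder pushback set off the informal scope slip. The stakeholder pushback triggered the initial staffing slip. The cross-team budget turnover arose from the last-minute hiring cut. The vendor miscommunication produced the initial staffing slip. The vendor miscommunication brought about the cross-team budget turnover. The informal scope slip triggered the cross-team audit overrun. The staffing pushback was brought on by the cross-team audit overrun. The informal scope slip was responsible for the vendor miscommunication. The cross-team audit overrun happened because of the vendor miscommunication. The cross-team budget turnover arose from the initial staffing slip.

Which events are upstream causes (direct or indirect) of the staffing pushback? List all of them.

the audit change, the cross-team audit overrun, the cross-team budget turnover, the cross-team scope reversal, the informal scope slip, the initial staffing slip, the last-minute hiring cut, the repeated hiring miscommunication, the stakeholder pushback, the vendor miscommunication

Immediate causes of the staffing pushback: the cross-team audit overrun, the cross-team budget turnover.
Further upstream: the repeated hiring miscommunication, the audit change, the cross-team scope reversal, the last-minute hiring cut, the stakeholder pushback, the informal scope slip, the vendor miscommunication, the initial staffing slip.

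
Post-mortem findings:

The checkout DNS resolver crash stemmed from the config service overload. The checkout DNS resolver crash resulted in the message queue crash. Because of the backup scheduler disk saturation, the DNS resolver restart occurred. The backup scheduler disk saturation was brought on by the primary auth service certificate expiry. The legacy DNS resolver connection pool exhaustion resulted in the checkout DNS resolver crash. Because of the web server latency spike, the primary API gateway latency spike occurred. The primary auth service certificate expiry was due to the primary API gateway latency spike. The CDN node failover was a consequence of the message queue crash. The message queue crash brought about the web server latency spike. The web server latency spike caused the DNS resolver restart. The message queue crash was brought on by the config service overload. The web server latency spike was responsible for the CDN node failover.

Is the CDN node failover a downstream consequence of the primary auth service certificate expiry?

No

The primary auth service certificate expiry leads to the backup scheduler disk saturation, the DNS resolver restart; the CDN node failover is not among them.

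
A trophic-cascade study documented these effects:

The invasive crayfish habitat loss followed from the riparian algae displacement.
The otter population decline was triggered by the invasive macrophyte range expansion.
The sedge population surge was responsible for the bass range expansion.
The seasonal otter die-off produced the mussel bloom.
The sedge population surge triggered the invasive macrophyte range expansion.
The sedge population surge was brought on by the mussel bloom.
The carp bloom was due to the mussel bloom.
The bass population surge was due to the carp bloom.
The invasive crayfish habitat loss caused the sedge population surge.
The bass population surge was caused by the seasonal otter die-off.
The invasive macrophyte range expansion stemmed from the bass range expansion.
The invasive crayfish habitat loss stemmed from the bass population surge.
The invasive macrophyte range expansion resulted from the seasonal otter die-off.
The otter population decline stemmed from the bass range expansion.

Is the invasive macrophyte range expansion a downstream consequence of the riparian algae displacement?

Yes

There is a causal chain: the riparian algae displacement → the invasive crayfish habitat loss → the sedge population surge → the invasive macrophyte range expansion.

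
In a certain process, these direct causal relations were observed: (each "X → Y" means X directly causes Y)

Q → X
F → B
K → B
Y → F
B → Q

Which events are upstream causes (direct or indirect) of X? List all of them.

Immediate cause of X: Q.
Further upstream: K, Y, F, B.

B, F, K, Q, Y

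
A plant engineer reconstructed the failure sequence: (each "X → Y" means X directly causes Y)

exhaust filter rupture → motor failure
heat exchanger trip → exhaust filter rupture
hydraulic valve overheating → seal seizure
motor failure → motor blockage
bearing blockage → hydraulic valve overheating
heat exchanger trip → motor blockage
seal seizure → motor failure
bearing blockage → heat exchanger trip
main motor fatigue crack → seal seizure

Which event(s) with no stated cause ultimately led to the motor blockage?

Tracing upstream from the motor blockage: the motor blockage ← the heat exchanger trip ← the bearing blockage.
A separate upstream branch: the motor blockage ← the motor failure ← the seal seizure ← the main motor fatigue crack.
Each of those chain origins has no stated cause.

the bearing blockage, the main motor fatigue crack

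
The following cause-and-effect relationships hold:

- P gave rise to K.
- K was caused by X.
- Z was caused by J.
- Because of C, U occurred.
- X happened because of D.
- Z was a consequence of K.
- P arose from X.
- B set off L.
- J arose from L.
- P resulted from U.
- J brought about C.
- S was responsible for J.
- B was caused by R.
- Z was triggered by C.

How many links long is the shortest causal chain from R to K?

7

Shortest chain: R → B → L → J → C → U → P → K.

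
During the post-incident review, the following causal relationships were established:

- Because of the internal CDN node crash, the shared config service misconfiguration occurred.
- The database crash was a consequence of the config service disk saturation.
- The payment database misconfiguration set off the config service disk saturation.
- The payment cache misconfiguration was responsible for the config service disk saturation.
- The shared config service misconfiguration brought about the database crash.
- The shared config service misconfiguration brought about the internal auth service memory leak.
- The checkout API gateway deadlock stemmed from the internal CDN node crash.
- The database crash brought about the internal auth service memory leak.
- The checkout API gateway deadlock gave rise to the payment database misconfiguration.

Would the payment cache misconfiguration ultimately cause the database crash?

There is a causal chain: the payment cache misconfiguration → the config service disk saturation → the database crash.

Yes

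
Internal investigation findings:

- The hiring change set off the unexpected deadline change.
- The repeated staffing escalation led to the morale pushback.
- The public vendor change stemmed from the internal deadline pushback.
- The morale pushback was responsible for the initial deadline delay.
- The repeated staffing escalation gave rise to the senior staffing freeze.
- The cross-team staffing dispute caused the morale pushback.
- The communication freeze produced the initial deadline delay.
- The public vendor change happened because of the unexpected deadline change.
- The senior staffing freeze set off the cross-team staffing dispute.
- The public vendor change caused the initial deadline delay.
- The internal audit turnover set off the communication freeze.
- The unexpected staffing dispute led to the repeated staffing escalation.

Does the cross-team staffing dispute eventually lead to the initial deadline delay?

Yes

There is a causal chain: the cross-team staffing dispute → the morale pushback → the initial deadline delay.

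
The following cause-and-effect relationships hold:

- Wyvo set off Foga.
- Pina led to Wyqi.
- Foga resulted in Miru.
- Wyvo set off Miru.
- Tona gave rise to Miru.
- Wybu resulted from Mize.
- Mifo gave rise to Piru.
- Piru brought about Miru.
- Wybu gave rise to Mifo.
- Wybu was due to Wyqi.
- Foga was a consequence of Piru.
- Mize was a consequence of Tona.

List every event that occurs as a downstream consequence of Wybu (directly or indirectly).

Foga, Mifo, Miru, Piru

Direct effects: Mifo.
2 steps out: Piru.
3 steps out: Foga, Miru.
Not reachable from it: Tona, Pina, Mize, Wyqi, Wyvo.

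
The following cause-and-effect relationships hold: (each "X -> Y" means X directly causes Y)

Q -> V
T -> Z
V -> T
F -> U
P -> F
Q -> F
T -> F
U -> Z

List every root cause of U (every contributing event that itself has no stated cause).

P, Q

Tracing upstream from U: U ← F ← Q.
A separate upstream branch: U ← F ← P.
Each of those chain origins has no stated cause.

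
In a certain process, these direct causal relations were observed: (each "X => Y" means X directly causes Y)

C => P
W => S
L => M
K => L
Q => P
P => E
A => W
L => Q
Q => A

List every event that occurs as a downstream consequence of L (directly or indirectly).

A, E, M, P, Q, S, W

Direct effects: Q, M.
2 steps out: P, A.
3 steps out: W, E.
4 steps out: S.
Not reachable from it: K, C.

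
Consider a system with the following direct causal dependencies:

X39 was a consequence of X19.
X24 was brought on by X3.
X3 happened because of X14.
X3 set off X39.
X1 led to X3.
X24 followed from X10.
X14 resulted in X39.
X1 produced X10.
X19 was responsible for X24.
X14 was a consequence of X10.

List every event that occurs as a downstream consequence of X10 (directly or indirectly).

X14, X24, X3, X39

Direct effects: X14, X24.
2 steps out: X3, X39.
Not reachable from it: X1, X19.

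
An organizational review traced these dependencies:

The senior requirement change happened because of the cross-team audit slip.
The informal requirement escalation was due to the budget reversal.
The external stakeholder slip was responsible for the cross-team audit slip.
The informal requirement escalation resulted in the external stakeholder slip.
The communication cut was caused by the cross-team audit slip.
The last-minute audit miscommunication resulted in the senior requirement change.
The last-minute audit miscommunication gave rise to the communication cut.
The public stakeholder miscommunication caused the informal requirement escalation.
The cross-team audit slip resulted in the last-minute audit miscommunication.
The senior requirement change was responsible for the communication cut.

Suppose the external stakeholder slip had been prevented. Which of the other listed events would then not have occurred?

Downstream of the external stakeholder slip: the cross-team audit slip, the last-minute audit miscommunication, the senior requirement change, the communication cut.

the communication cut, the cross-team audit slip, the last-minute audit miscommunication, the senior requirement change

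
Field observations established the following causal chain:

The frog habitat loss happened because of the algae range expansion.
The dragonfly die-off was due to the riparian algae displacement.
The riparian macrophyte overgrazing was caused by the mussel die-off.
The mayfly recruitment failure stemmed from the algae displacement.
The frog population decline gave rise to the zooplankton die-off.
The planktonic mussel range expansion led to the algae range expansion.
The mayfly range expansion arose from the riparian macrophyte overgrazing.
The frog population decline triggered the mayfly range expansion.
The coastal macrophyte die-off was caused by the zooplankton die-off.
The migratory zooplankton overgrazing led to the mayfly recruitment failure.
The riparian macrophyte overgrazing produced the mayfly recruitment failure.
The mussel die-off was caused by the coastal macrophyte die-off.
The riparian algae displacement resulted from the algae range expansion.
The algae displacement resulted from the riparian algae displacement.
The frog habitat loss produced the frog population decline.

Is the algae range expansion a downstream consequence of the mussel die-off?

The mussel die-off leads to the riparian macrophyte overgrazing, the mayfly recruitment failure, the mayfly range expansion; the algae range expansion is not among them.

No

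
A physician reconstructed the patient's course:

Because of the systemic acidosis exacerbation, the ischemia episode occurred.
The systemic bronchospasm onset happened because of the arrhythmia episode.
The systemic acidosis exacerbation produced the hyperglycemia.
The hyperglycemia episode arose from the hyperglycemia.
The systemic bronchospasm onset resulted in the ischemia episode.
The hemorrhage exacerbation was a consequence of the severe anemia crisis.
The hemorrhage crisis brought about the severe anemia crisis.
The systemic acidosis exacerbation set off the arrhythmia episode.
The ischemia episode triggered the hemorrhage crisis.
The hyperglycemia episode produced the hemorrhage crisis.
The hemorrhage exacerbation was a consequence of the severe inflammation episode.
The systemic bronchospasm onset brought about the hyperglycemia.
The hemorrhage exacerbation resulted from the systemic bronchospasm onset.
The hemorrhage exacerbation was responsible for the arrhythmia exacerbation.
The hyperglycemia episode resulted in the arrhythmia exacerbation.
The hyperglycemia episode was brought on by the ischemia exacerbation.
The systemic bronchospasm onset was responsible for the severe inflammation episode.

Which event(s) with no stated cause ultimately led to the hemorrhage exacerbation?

the ischemia exacerbation, the systemic acidosis exacerbation

Tracing upstream from the hemorrhage exacerbation: the hemorrhage exacerbation ← the systemic bronchospasm onset ← the arrhythmia episode ← the systemic acidosis exacerbation.
A separate upstream branch: the hemorrhage exacerbation ← the severe anemia crisis ← the hemorrhage crisis ← the hyperglycemia episode ← the ischemia exacerbation.
Each of those chain origins has no stated cause.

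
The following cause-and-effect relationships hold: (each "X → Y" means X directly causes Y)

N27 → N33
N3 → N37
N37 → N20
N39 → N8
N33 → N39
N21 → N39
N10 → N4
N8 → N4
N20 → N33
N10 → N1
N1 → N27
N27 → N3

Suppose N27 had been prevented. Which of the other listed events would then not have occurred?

Downstream of N27: N3, N37, N20, N33, N39, N8, N4.
Of those, still caused via another path: N39, N8, N4.
The remainder have no surviving cause.

N20, N3, N33, N37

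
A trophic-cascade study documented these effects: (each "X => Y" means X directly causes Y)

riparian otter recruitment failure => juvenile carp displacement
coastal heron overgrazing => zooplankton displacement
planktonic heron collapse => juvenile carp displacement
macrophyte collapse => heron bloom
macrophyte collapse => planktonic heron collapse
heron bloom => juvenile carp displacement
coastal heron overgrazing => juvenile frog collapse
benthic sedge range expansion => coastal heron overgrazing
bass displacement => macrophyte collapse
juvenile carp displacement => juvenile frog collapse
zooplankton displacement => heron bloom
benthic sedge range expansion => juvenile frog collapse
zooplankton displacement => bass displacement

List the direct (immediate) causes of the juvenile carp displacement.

Upstream contributors include the benthic sedge range expansion, the coastal heron overgrazing, the zooplankton displacement, the bass displacement, the macrophyte collapse, but only the heron bloom, the planktonic heron collapse, the riparian otter recruitment failure feed directly into the juvenile carp displacement.

the heron bloom, the planktonic heron collapse, the riparian otter recruitment failure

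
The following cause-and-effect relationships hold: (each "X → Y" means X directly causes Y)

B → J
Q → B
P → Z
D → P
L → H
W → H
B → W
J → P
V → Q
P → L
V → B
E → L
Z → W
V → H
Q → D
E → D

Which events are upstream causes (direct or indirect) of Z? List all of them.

Immediate cause of Z: P.
Further upstream: V, Q, B, E, J, D.

B, D, E, J, P, Q, V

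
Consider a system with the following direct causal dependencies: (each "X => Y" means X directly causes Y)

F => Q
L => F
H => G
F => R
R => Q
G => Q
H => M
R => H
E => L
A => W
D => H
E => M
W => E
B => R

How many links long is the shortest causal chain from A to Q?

5

Shortest chain: A → W → E → L → F → Q.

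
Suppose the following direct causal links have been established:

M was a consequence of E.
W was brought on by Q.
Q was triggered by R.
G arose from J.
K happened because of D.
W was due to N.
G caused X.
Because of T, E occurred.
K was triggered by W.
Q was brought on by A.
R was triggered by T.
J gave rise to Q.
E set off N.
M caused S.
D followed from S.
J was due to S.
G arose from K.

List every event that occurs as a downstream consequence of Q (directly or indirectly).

G, K, W, X

Direct effects: W.
2 steps out: K.
3 steps out: G.
4 steps out: X.
Not reachable from it: T, E, M, R, N, S, J, D, A.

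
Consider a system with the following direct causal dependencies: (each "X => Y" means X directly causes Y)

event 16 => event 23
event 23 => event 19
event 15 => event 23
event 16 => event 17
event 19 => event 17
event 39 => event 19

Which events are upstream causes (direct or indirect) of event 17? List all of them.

Immediate causes of event 17: event 16, event 19.
Further upstream: event 15, event 23, event 39.

event 15, event 16, event 19, event 23, event 39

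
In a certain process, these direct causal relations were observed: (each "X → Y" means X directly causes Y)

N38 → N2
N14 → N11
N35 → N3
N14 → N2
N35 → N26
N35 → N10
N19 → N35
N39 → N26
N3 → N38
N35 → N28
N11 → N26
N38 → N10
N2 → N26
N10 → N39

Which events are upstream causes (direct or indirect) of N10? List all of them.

Immediate causes of N10: N35, N38.
Further upstream: N19, N3.

N19, N3, N35, N38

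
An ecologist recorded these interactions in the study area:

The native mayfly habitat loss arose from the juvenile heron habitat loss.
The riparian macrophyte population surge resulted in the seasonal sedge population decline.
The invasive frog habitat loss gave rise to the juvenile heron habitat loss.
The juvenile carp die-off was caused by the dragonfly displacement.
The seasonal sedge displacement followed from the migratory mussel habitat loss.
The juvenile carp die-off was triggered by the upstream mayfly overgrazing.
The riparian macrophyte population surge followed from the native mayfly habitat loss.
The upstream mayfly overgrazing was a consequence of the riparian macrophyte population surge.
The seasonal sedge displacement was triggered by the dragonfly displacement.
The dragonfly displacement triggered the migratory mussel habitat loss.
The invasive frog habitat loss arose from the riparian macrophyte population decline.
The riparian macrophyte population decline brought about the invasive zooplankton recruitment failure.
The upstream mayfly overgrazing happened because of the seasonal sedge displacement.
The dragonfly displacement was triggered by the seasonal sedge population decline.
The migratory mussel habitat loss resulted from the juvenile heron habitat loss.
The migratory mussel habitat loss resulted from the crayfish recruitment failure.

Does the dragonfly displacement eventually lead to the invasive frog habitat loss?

The dragonfly displacement leads to the migratory mussel habitat loss, the seasonal sedge displacement, the upstream mayfly overgrazing, the juvenile carp die-off; the invasive frog habitat loss is not among them.

No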